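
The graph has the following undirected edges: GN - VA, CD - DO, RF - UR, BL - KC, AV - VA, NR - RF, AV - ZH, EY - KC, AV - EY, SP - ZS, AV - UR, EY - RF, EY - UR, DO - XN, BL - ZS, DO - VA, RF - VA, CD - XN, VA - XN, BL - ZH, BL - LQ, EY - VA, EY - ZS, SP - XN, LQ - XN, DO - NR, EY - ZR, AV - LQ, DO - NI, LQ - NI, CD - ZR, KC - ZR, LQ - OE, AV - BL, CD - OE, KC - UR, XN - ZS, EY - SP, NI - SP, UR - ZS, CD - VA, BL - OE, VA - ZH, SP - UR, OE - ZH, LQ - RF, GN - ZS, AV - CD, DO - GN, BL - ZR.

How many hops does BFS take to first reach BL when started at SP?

Level 0: SP
Level 1: EY, NI, UR, XN, ZS
Level 2: AV, BL, CD, DO, GN, KC, LQ, RF, VA, ZR
Level 3: NR, OE, ZH
BL first appears at level 2.

2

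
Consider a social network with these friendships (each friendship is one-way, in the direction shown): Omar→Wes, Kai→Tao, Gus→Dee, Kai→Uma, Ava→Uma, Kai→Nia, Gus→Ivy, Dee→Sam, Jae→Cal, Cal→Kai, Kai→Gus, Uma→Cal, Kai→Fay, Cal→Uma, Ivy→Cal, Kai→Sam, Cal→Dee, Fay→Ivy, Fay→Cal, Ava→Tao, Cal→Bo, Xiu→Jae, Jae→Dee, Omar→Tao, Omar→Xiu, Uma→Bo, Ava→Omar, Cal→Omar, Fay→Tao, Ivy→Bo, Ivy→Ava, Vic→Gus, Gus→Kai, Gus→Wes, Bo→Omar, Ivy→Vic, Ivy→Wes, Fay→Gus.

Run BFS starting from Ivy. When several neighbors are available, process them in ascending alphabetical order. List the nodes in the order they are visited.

Ivy Ava Bo Cal Vic Wes Omar Tao Uma Dee Kai Gus Xiu Sam Fay Nia Jae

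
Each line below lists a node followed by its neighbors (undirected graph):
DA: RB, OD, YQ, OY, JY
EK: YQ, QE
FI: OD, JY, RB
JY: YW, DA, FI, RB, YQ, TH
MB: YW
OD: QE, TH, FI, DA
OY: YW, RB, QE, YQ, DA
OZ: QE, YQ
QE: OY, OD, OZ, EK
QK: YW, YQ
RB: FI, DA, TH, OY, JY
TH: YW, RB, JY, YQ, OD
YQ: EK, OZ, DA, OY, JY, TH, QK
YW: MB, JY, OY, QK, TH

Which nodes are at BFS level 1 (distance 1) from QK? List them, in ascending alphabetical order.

Level 0: QK
Level 1: YQ, YW
Level 2: DA, EK, JY, MB, OY, OZ, TH
Level 3: FI, OD, QE, RB

YQ, YW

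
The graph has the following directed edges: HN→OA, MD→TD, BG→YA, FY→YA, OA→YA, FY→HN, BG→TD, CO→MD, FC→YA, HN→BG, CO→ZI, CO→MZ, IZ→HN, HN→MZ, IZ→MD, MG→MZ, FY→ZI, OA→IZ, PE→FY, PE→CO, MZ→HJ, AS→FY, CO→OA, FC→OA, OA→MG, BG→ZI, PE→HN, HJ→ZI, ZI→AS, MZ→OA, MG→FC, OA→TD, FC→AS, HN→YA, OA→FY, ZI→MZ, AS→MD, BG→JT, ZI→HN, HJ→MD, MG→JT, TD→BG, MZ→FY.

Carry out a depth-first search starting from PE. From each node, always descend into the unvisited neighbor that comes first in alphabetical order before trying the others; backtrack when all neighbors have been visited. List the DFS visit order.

PE -> CO -> MD -> TD -> BG -> JT -> YA -> ZI -> AS -> FY -> HN -> MZ -> HJ -> OA -> IZ -> MG -> FC

Visit PE
PE → CO
CO → MD
MD → TD
TD → BG
BG → JT
BG → YA
BG → ZI
ZI → AS
AS → FY
FY → HN
HN → MZ
MZ → HJ
MZ → OA
OA → IZ
OA → MG
MG → FC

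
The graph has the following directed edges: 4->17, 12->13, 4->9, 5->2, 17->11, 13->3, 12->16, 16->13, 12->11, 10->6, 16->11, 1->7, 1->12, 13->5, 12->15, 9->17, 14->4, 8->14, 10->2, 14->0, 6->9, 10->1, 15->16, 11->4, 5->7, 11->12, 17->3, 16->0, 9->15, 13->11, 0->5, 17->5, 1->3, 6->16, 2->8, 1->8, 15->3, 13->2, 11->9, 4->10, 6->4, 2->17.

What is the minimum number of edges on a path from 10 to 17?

2

Level 0: 10
Level 1: 1, 2, 6
Level 2: 3, 4, 7, 8, 9, 12, 16, 17
Level 3: 0, 5, 11, 13, 14, 15
17 first appears at level 2.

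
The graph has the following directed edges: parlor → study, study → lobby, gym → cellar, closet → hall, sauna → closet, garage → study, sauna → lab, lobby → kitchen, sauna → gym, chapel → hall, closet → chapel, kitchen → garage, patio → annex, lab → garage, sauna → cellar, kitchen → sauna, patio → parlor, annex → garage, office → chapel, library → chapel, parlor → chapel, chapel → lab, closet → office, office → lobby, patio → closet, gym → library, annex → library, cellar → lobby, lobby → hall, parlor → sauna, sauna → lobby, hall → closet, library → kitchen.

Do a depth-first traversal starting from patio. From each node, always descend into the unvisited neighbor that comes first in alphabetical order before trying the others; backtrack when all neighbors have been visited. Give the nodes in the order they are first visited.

Visit patio
patio → annex
annex → garage
garage → study
study → lobby
lobby → hall
hall → closet
closet → chapel
chapel → lab
closet → office
lobby → kitchen
kitchen → sauna
sauna → cellar
sauna → gym
gym → library
patio → parlor

patio, annex, garage, study, lobby, hall, closet, chapel, lab, office, kitchen, sauna, cellar, gym, library, parlor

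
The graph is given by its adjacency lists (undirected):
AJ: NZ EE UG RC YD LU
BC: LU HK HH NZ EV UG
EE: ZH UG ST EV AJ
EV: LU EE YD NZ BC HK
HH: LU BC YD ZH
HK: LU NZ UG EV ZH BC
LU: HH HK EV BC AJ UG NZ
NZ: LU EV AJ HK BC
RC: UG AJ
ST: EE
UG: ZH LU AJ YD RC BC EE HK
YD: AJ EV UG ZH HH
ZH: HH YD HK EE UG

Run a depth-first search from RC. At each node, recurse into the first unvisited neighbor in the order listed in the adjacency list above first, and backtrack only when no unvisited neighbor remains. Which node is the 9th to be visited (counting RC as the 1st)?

EE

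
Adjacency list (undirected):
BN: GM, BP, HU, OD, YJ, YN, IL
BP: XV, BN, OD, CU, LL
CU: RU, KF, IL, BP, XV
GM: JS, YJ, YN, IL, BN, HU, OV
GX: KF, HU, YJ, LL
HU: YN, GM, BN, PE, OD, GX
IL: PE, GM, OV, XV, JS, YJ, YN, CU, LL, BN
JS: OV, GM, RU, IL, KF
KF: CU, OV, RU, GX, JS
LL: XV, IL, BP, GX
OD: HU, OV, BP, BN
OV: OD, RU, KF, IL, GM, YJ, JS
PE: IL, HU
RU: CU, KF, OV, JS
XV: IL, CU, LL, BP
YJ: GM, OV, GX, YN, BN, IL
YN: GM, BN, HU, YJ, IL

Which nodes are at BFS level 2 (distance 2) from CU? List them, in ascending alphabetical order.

BN, GM, GX, JS, LL, OD, OV, PE, YJ, YN

Level 0: CU
Level 1: BP, IL, KF, RU, XV
Level 2: BN, GM, GX, JS, LL, OD, OV, PE, YJ, YN
Level 3: HU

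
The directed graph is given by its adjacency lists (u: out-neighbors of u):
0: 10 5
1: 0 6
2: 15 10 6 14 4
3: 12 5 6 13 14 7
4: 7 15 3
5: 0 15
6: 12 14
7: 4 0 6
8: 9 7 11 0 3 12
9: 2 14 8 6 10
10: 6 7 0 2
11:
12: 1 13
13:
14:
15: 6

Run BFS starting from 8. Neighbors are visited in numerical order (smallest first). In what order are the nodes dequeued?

Visit 8; enqueue 0, 3, 7, 9, 11, 12 → queue [0, 3, 7, 9, 11, 12]
Visit 0; enqueue 5, 10 → queue [3, 7, 9, 11, 12, 5, 10]
Visit 3; enqueue 6, 13, 14 → queue [7, 9, 11, 12, 5, 10, 6, 13, 14]
Visit 7; enqueue 4 → queue [9, 11, 12, 5, 10, 6, 13, 14, 4]
Visit 9; enqueue 2 → queue [11, 12, 5, 10, 6, 13, 14, 4, 2]
Visit 11 → queue [12, 5, 10, 6, 13, 14, 4, 2]
Visit 12; enqueue 1 → queue [5, 10, 6, 13, 14, 4, 2, 1]
Visit 5; enqueue 15 → queue [10, 6, 13, 14, 4, 2, 1, 15]
Visit 10 → queue [6, 13, 14, 4, 2, 1, 15]
Visit 6 → queue [13, 14, 4, 2, 1, 15]
Visit 13 → queue [14, 4, 2, 1, 15]
Visit 14 → queue [4, 2, 1, 15]
Visit 4 → queue [2, 1, 15]
Visit 2 → queue [1, 15]
Visit 1 → queue [15]
Visit 15 → queue []

8, 0, 3, 7, 9, 11, 12, 5, 10, 6, 13, 14, 4, 2, 1, 15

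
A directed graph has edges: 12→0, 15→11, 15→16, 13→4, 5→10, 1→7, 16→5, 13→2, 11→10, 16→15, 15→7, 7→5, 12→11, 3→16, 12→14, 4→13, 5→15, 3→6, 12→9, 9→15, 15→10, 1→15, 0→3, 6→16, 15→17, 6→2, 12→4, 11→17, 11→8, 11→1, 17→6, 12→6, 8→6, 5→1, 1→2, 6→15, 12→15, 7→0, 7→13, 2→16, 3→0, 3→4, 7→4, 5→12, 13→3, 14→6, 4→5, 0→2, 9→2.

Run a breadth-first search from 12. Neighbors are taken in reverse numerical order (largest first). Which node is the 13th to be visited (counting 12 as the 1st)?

Visit 12; enqueue 15, 14, 11, 9, 6, 4, 0 → queue [15, 14, 11, 9, 6, 4, 0]
Visit 15; enqueue 17, 16, 10, 7 → queue [14, 11, 9, 6, 4, 0, 17, 16, 10, 7]
Visit 14 → queue [11, 9, 6, 4, 0, 17, 16, 10, 7]
Visit 11; enqueue 8, 1 → queue [9, 6, 4, 0, 17, 16, 10, 7, 8, 1]
Visit 9; enqueue 2 → queue [6, 4, 0, 17, 16, 10, 7, 8, 1, 2]
Visit 6 → queue [4, 0, 17, 16, 10, 7, 8, 1, 2]
Visit 4; enqueue 13, 5 → queue [0, 17, 16, 10, 7, 8, 1, 2, 13, 5]
Visit 0; enqueue 3 → queue [17, 16, 10, 7, 8, 1, 2, 13, 5, 3]
Visit 17 → queue [16, 10, 7, 8, 1, 2, 13, 5, 3]
Visit 16 → queue [10, 7, 8, 1, 2, 13, 5, 3]
Visit 10 → queue [7, 8, 1, 2, 13, 5, 3]
Visit 7 → queue [8, 1, 2, 13, 5, 3]
Visit 8 → queue [1, 2, 13, 5, 3]
Visit 1 → queue [2, 13, 5, 3]
Visit 2 → queue [13, 5, 3]
Visit 13 → queue [5, 3]
Visit 5 → queue [3]
Visit 3 → queue []

Visit order: 12, 15, 14, 11, 9, 6, 4, 0, 17, 16, 10, 7, 8, 1, 2, 13, 5, 3

8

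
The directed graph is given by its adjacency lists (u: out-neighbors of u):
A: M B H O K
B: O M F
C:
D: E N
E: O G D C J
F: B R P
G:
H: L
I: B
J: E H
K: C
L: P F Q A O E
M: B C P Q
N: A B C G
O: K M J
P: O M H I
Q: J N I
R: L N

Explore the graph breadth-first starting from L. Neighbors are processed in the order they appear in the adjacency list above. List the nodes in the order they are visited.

L P F Q A O E M H I B R J N K G D C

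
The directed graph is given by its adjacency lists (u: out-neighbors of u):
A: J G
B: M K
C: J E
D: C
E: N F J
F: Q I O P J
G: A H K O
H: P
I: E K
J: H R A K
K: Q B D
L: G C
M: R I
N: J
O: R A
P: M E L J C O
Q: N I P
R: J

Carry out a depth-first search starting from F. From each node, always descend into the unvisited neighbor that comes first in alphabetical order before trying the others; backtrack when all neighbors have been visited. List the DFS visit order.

Visit F
F → I
I → E
E → J
J → A
A → G
G → H
H → P
P → C
P → L
P → M
M → R
P → O
G → K
K → B
K → D
K → Q
Q → N

F, I, E, J, A, G, H, P, C, L, M, R, O, K, B, D, Q, N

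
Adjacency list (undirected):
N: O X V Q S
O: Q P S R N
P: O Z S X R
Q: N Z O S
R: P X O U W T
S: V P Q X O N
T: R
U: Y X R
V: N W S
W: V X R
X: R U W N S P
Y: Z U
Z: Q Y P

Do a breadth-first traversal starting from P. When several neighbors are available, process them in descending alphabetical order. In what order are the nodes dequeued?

Visit P; enqueue Z, X, S, R, O → queue [Z, X, S, R, O]
Visit Z; enqueue Y, Q → queue [X, S, R, O, Y, Q]
Visit X; enqueue W, U, N → queue [S, R, O, Y, Q, W, U, N]
Visit S; enqueue V → queue [R, O, Y, Q, W, U, N, V]
Visit R; enqueue T → queue [O, Y, Q, W, U, N, V, T]
Visit O → queue [Y, Q, W, U, N, V, T]
Visit Y → queue [Q, W, U, N, V, T]
Visit Q → queue [W, U, N, V, T]
Visit W → queue [U, N, V, T]
Visit U → queue [N, V, T]
Visit N → queue [V, T]
Visit V → queue [T]
Visit T → queue []

P -> Z -> X -> S -> R -> O -> Y -> Q -> W -> U -> N -> V -> T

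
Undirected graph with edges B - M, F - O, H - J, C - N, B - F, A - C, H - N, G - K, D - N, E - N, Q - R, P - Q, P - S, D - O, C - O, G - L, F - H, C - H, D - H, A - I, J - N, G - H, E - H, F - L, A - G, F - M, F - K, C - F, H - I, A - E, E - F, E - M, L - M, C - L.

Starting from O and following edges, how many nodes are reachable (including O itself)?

BFS from O visits: O, F, D, C, M, L, K, H, E, B, N, A, G, J, I
Reachable nodes: 15 of 19 total.

15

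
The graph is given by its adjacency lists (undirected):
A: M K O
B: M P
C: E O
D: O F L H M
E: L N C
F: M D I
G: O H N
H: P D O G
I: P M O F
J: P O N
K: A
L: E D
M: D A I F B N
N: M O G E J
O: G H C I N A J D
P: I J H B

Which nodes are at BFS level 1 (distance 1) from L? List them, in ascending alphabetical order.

Level 0: L
Level 1: D, E
Level 2: C, F, H, M, N, O
Level 3: A, B, G, I, J, P
Level 4: K

D, E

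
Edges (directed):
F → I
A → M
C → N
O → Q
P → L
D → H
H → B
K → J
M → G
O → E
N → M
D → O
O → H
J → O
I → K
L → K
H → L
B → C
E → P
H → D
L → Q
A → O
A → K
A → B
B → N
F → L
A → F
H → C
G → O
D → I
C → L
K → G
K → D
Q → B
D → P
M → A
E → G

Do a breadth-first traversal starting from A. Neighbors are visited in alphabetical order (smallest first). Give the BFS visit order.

A → B → F → K → M → O → C → N → I → L → D → G → J → E → H → Q → P

Visit A; enqueue B, F, K, M, O → queue [B, F, K, M, O]
Visit B; enqueue C, N → queue [F, K, M, O, C, N]
Visit F; enqueue I, L → queue [K, M, O, C, N, I, L]
Visit K; enqueue D, G, J → queue [M, O, C, N, I, L, D, G, J]
Visit M → queue [O, C, N, I, L, D, G, J]
Visit O; enqueue E, H, Q → queue [C, N, I, L, D, G, J, E, H, Q]
Visit C → queue [N, I, L, D, G, J, E, H, Q]
Visit N → queue [I, L, D, G, J, E, H, Q]
Visit I → queue [L, D, G, J, E, H, Q]
Visit L → queue [D, G, J, E, H, Q]
Visit D; enqueue P → queue [G, J, E, H, Q, P]
Visit G → queue [J, E, H, Q, P]
Visit J → queue [E, H, Q, P]
Visit E → queue [H, Q, P]
Visit H → queue [Q, P]
Visit Q → queue [P]
Visit P → queue []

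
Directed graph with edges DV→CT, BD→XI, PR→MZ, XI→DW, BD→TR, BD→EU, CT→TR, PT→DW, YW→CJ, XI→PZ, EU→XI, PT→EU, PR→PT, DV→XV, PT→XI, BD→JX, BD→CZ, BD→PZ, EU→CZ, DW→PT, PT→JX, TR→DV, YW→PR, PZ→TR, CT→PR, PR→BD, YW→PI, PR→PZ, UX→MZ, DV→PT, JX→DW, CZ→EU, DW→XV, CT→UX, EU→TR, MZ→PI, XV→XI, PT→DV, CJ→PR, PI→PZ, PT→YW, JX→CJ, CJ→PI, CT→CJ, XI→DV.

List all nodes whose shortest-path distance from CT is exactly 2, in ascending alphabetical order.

BD, DV, MZ, PI, PT, PZ

Level 0: CT
Level 1: CJ, PR, TR, UX
Level 2: BD, DV, MZ, PI, PT, PZ
Level 3: CZ, DW, EU, JX, XI, XV, YW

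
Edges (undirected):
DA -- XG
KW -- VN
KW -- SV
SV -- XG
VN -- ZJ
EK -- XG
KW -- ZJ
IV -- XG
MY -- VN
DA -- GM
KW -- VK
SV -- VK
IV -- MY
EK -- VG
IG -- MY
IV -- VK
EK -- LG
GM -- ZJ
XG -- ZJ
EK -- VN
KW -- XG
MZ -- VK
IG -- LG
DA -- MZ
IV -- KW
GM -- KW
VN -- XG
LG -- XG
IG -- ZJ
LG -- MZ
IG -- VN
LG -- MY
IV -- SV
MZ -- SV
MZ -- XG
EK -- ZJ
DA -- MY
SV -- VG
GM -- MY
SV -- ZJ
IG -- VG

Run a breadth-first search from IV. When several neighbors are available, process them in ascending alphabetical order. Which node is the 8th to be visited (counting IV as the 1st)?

VN

Visit IV; enqueue KW, MY, SV, VK, XG → queue [KW, MY, SV, VK, XG]
Visit KW; enqueue GM, VN, ZJ → queue [MY, SV, VK, XG, GM, VN, ZJ]
Visit MY; enqueue DA, IG, LG → queue [SV, VK, XG, GM, VN, ZJ, DA, IG, LG]
Visit SV; enqueue MZ, VG → queue [VK, XG, GM, VN, ZJ, DA, IG, LG, MZ, VG]
Visit VK → queue [XG, GM, VN, ZJ, DA, IG, LG, MZ, VG]
Visit XG; enqueue EK → queue [GM, VN, ZJ, DA, IG, LG, MZ, VG, EK]
Visit GM → queue [VN, ZJ, DA, IG, LG, MZ, VG, EK]
Visit VN → queue [ZJ, DA, IG, LG, MZ, VG, EK]
Visit ZJ → queue [DA, IG, LG, MZ, VG, EK]
Visit DA → queue [IG, LG, MZ, VG, EK]
Visit IG → queue [LG, MZ, VG, EK]
Visit LG → queue [MZ, VG, EK]
Visit MZ → queue [VG, EK]
Visit VG → queue [EK]
Visit EK → queue []

Visit order: IV, KW, MY, SV, VK, XG, GM, VN, ZJ, DA, IG, LG, MZ, VG, EK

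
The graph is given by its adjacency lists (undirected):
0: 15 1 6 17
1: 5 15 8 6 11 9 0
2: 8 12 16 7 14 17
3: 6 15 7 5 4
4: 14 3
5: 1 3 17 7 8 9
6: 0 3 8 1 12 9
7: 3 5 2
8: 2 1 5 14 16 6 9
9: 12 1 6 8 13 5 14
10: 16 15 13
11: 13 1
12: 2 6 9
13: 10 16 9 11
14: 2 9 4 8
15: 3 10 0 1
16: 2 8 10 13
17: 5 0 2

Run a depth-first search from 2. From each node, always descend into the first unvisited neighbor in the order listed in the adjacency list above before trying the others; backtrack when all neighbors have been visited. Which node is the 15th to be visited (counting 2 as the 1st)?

Visit 2
2 → 8
8 → 1
1 → 5
5 → 3
3 → 6
6 → 0
0 → 15
15 → 10
10 → 16
16 → 13
13 → 9
9 → 12
9 → 14
14 → 4
13 → 11
0 → 17
3 → 7

Visit order: 2, 8, 1, 5, 3, 6, 0, 15, 10, 16, 13, 9, 12, 14, 4, 11, 17, 7

4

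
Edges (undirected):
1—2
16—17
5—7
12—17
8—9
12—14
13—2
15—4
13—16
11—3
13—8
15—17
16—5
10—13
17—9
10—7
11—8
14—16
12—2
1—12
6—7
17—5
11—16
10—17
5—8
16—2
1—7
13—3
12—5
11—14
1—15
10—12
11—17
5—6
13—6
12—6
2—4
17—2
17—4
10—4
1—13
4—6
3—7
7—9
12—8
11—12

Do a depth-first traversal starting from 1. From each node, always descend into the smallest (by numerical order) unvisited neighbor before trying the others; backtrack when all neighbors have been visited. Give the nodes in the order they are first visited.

1 -> 2 -> 4 -> 6 -> 5 -> 7 -> 3 -> 11 -> 8 -> 9 -> 17 -> 10 -> 12 -> 14 -> 16 -> 13 -> 15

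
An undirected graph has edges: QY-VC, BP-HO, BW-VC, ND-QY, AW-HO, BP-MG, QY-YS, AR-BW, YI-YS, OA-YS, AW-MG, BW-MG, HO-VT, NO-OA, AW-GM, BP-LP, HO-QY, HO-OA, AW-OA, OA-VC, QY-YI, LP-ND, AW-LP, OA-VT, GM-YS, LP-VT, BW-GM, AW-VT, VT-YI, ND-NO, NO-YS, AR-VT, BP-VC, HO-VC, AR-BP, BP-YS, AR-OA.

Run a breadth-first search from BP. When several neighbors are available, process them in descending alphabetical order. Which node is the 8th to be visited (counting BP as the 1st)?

Visit BP; enqueue YS, VC, MG, LP, HO, AR → queue [YS, VC, MG, LP, HO, AR]
Visit YS; enqueue YI, QY, OA, NO, GM → queue [VC, MG, LP, HO, AR, YI, QY, OA, NO, GM]
Visit VC; enqueue BW → queue [MG, LP, HO, AR, YI, QY, OA, NO, GM, BW]
Visit MG; enqueue AW → queue [LP, HO, AR, YI, QY, OA, NO, GM, BW, AW]
Visit LP; enqueue VT, ND → queue [HO, AR, YI, QY, OA, NO, GM, BW, AW, VT, ND]
Visit HO → queue [AR, YI, QY, OA, NO, GM, BW, AW, VT, ND]
Visit AR → queue [YI, QY, OA, NO, GM, BW, AW, VT, ND]
Visit YI → queue [QY, OA, NO, GM, BW, AW, VT, ND]
Visit QY → queue [OA, NO, GM, BW, AW, VT, ND]
Visit OA → queue [NO, GM, BW, AW, VT, ND]
Visit NO → queue [GM, BW, AW, VT, ND]
Visit GM → queue [BW, AW, VT, ND]
Visit BW → queue [AW, VT, ND]
Visit AW → queue [VT, ND]
Visit VT → queue [ND]
Visit ND → queue []

Visit order: BP, YS, VC, MG, LP, HO, AR, YI, QY, OA, NO, GM, BW, AW, VT, ND

YI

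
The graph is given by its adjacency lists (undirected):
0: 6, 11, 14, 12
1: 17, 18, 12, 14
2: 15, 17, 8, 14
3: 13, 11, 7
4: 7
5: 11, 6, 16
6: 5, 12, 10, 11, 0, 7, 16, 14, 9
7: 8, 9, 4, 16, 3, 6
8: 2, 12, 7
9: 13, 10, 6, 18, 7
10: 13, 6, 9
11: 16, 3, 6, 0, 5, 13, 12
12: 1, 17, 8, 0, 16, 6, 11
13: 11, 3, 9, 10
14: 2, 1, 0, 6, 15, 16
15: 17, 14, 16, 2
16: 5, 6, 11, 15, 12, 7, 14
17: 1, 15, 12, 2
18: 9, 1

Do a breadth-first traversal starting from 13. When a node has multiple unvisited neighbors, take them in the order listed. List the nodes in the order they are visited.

Visit 13; enqueue 11, 3, 9, 10 → queue [11, 3, 9, 10]
Visit 11; enqueue 16, 6, 0, 5, 12 → queue [3, 9, 10, 16, 6, 0, 5, 12]
Visit 3; enqueue 7 → queue [9, 10, 16, 6, 0, 5, 12, 7]
Visit 9; enqueue 18 → queue [10, 16, 6, 0, 5, 12, 7, 18]
Visit 10 → queue [16, 6, 0, 5, 12, 7, 18]
Visit 16; enqueue 15, 14 → queue [6, 0, 5, 12, 7, 18, 15, 14]
Visit 6 → queue [0, 5, 12, 7, 18, 15, 14]
Visit 0 → queue [5, 12, 7, 18, 15, 14]
Visit 5 → queue [12, 7, 18, 15, 14]
Visit 12; enqueue 1, 17, 8 → queue [7, 18, 15, 14, 1, 17, 8]
Visit 7; enqueue 4 → queue [18, 15, 14, 1, 17, 8, 4]
Visit 18 → queue [15, 14, 1, 17, 8, 4]
Visit 15; enqueue 2 → queue [14, 1, 17, 8, 4, 2]
Visit 14 → queue [1, 17, 8, 4, 2]
Visit 1 → queue [17, 8, 4, 2]
Visit 17 → queue [8, 4, 2]
Visit 8 → queue [4, 2]
Visit 4 → queue [2]
Visit 2 → queue []

13 11 3 9 10 16 6 0 5 12 7 18 15 14 1 17 8 4 2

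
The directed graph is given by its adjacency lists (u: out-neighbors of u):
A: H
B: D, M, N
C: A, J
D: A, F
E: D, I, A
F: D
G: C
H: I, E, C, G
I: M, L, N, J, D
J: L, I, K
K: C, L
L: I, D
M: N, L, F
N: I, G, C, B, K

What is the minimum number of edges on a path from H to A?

Level 0: H
Level 1: C, E, G, I
Level 2: A, D, J, L, M, N
Level 3: B, F, K
A first appears at level 2.

2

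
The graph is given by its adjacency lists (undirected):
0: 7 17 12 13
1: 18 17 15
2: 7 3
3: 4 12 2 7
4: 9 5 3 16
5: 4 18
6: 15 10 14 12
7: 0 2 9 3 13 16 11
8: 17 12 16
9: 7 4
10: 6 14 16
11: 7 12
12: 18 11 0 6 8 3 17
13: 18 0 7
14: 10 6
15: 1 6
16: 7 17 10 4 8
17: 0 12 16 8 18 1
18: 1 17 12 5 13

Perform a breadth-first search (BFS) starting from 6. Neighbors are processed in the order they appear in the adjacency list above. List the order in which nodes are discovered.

6, 15, 10, 14, 12, 1, 16, 18, 11, 0, 8, 3, 17, 7, 4, 5, 13, 2, 9

Visit 6; enqueue 15, 10, 14, 12 → queue [15, 10, 14, 12]
Visit 15; enqueue 1 → queue [10, 14, 12, 1]
Visit 10; enqueue 16 → queue [14, 12, 1, 16]
Visit 14 → queue [12, 1, 16]
Visit 12; enqueue 18, 11, 0, 8, 3, 17 → queue [1, 16, 18, 11, 0, 8, 3, 17]
Visit 1 → queue [16, 18, 11, 0, 8, 3, 17]
Visit 16; enqueue 7, 4 → queue [18, 11, 0, 8, 3, 17, 7, 4]
Visit 18; enqueue 5, 13 → queue [11, 0, 8, 3, 17, 7, 4, 5, 13]
Visit 11 → queue [0, 8, 3, 17, 7, 4, 5, 13]
Visit 0 → queue [8, 3, 17, 7, 4, 5, 13]
Visit 8 → queue [3, 17, 7, 4, 5, 13]
Visit 3; enqueue 2 → queue [17, 7, 4, 5, 13, 2]
Visit 17 → queue [7, 4, 5, 13, 2]
Visit 7; enqueue 9 → queue [4, 5, 13, 2, 9]
Visit 4 → queue [5, 13, 2, 9]
Visit 5 → queue [13, 2, 9]
Visit 13 → queue [2, 9]
Visit 2 → queue [9]
Visit 9 → queue []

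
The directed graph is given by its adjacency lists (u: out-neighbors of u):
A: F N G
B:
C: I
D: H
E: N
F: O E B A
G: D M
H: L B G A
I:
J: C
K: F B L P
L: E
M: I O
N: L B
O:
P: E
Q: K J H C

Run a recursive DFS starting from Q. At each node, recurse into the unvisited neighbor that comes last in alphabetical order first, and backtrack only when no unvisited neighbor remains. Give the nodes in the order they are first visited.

Visit Q
Q → K
K → P
P → E
E → N
N → L
N → B
K → F
F → O
F → A
A → G
G → M
M → I
G → D
D → H
Q → J
J → C

Q, K, P, E, N, L, B, F, O, A, G, M, I, D, H, J, C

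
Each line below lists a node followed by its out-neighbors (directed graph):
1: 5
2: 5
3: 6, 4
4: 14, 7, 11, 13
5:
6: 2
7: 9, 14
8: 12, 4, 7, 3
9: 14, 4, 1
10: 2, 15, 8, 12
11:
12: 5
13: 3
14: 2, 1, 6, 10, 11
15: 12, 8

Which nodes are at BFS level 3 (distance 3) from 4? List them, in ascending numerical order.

5, 8, 12, 15

Level 0: 4
Level 1: 7, 11, 13, 14
Level 2: 1, 2, 3, 6, 9, 10
Level 3: 5, 8, 12, 15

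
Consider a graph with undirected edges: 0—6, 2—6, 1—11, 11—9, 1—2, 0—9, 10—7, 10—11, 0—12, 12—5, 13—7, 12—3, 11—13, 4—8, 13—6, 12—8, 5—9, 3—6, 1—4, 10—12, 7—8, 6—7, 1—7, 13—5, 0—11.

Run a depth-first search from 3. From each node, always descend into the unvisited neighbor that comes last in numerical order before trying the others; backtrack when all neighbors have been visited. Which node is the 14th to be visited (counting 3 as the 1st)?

5

Visit 3
3 → 12
12 → 10
10 → 11
11 → 13
13 → 7
7 → 8
8 → 4
4 → 1
1 → 2
2 → 6
6 → 0
0 → 9
9 → 5

Visit order: 3, 12, 10, 11, 13, 7, 8, 4, 1, 2, 6, 0, 9, 5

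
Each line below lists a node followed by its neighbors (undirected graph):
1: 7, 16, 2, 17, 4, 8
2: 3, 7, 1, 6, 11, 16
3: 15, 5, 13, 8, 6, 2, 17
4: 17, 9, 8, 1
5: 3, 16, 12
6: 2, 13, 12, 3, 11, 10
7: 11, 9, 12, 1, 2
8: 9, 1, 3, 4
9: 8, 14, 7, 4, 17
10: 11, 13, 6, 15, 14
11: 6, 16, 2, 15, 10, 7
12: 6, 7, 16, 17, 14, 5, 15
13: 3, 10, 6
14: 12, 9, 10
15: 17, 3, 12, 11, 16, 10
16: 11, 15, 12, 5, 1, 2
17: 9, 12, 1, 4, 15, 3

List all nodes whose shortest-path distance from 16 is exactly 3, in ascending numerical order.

9, 13

Level 0: 16
Level 1: 1, 2, 5, 11, 12, 15
Level 2: 3, 4, 6, 7, 8, 10, 14, 17
Level 3: 9, 13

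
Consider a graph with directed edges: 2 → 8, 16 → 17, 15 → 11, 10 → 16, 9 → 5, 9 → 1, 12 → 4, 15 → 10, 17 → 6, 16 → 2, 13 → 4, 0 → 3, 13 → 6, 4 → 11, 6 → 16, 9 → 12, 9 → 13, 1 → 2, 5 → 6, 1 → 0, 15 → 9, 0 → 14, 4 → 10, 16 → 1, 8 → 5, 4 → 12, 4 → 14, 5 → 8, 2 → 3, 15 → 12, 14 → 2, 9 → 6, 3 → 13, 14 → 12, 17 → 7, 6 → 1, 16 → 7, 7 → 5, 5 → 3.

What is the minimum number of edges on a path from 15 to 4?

2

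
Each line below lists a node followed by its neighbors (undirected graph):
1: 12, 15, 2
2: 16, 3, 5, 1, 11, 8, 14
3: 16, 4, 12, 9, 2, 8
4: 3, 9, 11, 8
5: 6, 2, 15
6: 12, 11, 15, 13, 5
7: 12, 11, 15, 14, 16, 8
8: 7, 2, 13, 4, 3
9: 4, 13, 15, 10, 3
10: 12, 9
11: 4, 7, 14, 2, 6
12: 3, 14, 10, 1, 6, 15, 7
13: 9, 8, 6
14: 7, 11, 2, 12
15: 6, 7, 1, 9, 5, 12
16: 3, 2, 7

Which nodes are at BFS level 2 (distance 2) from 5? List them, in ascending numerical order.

1, 3, 7, 8, 9, 11, 12, 13, 14, 16

Level 0: 5
Level 1: 2, 6, 15
Level 2: 1, 3, 7, 8, 9, 11, 12, 13, 14, 16
Level 3: 4, 10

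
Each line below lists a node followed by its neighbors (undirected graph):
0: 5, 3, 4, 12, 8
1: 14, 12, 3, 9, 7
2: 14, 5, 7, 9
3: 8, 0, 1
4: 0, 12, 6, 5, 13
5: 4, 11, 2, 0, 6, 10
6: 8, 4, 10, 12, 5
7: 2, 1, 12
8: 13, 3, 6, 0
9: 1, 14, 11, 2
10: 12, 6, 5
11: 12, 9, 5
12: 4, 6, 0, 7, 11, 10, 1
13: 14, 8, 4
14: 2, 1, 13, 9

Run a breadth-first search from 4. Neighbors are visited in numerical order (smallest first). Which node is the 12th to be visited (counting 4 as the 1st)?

1

Visit 4; enqueue 0, 5, 6, 12, 13 → queue [0, 5, 6, 12, 13]
Visit 0; enqueue 3, 8 → queue [5, 6, 12, 13, 3, 8]
Visit 5; enqueue 2, 10, 11 → queue [6, 12, 13, 3, 8, 2, 10, 11]
Visit 6 → queue [12, 13, 3, 8, 2, 10, 11]
Visit 12; enqueue 1, 7 → queue [13, 3, 8, 2, 10, 11, 1, 7]
Visit 13; enqueue 14 → queue [3, 8, 2, 10, 11, 1, 7, 14]
Visit 3 → queue [8, 2, 10, 11, 1, 7, 14]
Visit 8 → queue [2, 10, 11, 1, 7, 14]
Visit 2; enqueue 9 → queue [10, 11, 1, 7, 14, 9]
Visit 10 → queue [11, 1, 7, 14, 9]
Visit 11 → queue [1, 7, 14, 9]
Visit 1 → queue [7, 14, 9]
Visit 7 → queue [14, 9]
Visit 14 → queue [9]
Visit 9 → queue []

Visit order: 4, 0, 5, 6, 12, 13, 3, 8, 2, 10, 11, 1, 7, 14, 9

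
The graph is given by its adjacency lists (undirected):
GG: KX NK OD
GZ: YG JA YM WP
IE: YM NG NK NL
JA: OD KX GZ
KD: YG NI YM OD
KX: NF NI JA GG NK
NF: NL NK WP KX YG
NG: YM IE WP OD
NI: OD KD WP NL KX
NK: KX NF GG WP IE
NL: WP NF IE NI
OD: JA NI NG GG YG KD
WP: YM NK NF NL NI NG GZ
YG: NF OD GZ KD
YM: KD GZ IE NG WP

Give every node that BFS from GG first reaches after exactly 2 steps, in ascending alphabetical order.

IE, JA, KD, NF, NG, NI, WP, YG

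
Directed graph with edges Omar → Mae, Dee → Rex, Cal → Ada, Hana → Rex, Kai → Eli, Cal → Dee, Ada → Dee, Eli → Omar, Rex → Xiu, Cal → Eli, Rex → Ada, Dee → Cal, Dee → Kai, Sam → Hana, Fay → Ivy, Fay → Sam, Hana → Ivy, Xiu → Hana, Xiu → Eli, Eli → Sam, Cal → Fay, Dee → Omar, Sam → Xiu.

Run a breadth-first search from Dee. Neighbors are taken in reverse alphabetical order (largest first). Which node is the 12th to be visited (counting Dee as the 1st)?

Visit Dee; enqueue Rex, Omar, Kai, Cal → queue [Rex, Omar, Kai, Cal]
Visit Rex; enqueue Xiu, Ada → queue [Omar, Kai, Cal, Xiu, Ada]
Visit Omar; enqueue Mae → queue [Kai, Cal, Xiu, Ada, Mae]
Visit Kai; enqueue Eli → queue [Cal, Xiu, Ada, Mae, Eli]
Visit Cal; enqueue Fay → queue [Xiu, Ada, Mae, Eli, Fay]
Visit Xiu; enqueue Hana → queue [Ada, Mae, Eli, Fay, Hana]
Visit Ada → queue [Mae, Eli, Fay, Hana]
Visit Mae → queue [Eli, Fay, Hana]
Visit Eli; enqueue Sam → queue [Fay, Hana, Sam]
Visit Fay; enqueue Ivy → queue [Hana, Sam, Ivy]
Visit Hana → queue [Sam, Ivy]
Visit Sam → queue [Ivy]
Visit Ivy → queue []

Visit order: Dee, Rex, Omar, Kai, Cal, Xiu, Ada, Mae, Eli, Fay, Hana, Sam, Ivy

Sam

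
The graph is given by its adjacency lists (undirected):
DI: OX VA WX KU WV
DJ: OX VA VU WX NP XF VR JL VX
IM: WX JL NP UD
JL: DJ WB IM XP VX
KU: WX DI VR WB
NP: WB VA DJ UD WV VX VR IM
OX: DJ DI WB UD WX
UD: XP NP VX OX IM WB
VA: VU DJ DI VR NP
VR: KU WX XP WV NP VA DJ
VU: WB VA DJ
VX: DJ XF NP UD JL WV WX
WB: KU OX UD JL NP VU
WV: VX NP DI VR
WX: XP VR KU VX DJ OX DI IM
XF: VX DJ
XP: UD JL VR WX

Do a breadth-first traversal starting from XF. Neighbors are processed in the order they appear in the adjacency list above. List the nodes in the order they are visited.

XF → VX → DJ → NP → UD → JL → WV → WX → OX → VA → VU → VR → WB → IM → XP → DI → KU

Visit XF; enqueue VX, DJ → queue [VX, DJ]
Visit VX; enqueue NP, UD, JL, WV, WX → queue [DJ, NP, UD, JL, WV, WX]
Visit DJ; enqueue OX, VA, VU, VR → queue [NP, UD, JL, WV, WX, OX, VA, VU, VR]
Visit NP; enqueue WB, IM → queue [UD, JL, WV, WX, OX, VA, VU, VR, WB, IM]
Visit UD; enqueue XP → queue [JL, WV, WX, OX, VA, VU, VR, WB, IM, XP]
Visit JL → queue [WV, WX, OX, VA, VU, VR, WB, IM, XP]
Visit WV; enqueue DI → queue [WX, OX, VA, VU, VR, WB, IM, XP, DI]
Visit WX; enqueue KU → queue [OX, VA, VU, VR, WB, IM, XP, DI, KU]
Visit OX → queue [VA, VU, VR, WB, IM, XP, DI, KU]
Visit VA → queue [VU, VR, WB, IM, XP, DI, KU]
Visit VU → queue [VR, WB, IM, XP, DI, KU]
Visit VR → queue [WB, IM, XP, DI, KU]
Visit WB → queue [IM, XP, DI, KU]
Visit IM → queue [XP, DI, KU]
Visit XP → queue [DI, KU]
Visit DI → queue [KU]
Visit KU → queue []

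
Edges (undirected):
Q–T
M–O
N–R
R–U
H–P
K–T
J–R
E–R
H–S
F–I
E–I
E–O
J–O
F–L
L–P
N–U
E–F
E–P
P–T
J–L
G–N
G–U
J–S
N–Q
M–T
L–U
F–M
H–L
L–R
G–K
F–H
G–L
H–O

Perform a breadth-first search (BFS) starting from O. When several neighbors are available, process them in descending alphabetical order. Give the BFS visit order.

Visit O; enqueue M, J, H, E → queue [M, J, H, E]
Visit M; enqueue T, F → queue [J, H, E, T, F]
Visit J; enqueue S, R, L → queue [H, E, T, F, S, R, L]
Visit H; enqueue P → queue [E, T, F, S, R, L, P]
Visit E; enqueue I → queue [T, F, S, R, L, P, I]
Visit T; enqueue Q, K → queue [F, S, R, L, P, I, Q, K]
Visit F → queue [S, R, L, P, I, Q, K]
Visit S → queue [R, L, P, I, Q, K]
Visit R; enqueue U, N → queue [L, P, I, Q, K, U, N]
Visit L; enqueue G → queue [P, I, Q, K, U, N, G]
Visit P → queue [I, Q, K, U, N, G]
Visit I → queue [Q, K, U, N, G]
Visit Q → queue [K, U, N, G]
Visit K → queue [U, N, G]
Visit U → queue [N, G]
Visit N → queue [G]
Visit G → queue []

O, M, J, H, E, T, F, S, R, L, P, I, Q, K, U, N, G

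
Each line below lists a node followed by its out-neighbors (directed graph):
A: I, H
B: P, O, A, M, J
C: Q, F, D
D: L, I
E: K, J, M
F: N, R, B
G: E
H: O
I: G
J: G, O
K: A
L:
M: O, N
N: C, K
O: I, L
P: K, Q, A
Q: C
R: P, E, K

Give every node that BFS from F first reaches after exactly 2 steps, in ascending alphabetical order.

A, C, E, J, K, M, O, P

Level 0: F
Level 1: B, N, R
Level 2: A, C, E, J, K, M, O, P
Level 3: D, G, H, I, L, Q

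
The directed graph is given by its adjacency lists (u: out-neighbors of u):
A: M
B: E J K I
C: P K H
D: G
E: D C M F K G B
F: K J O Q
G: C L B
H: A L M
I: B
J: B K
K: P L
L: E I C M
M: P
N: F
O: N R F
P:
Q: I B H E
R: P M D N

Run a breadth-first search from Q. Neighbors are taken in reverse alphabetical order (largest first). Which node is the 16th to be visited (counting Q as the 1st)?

Visit Q; enqueue I, H, E, B → queue [I, H, E, B]
Visit I → queue [H, E, B]
Visit H; enqueue M, L, A → queue [E, B, M, L, A]
Visit E; enqueue K, G, F, D, C → queue [B, M, L, A, K, G, F, D, C]
Visit B; enqueue J → queue [M, L, A, K, G, F, D, C, J]
Visit M; enqueue P → queue [L, A, K, G, F, D, C, J, P]
Visit L → queue [A, K, G, F, D, C, J, P]
Visit A → queue [K, G, F, D, C, J, P]
Visit K → queue [G, F, D, C, J, P]
Visit G → queue [F, D, C, J, P]
Visit F; enqueue O → queue [D, C, J, P, O]
Visit D → queue [C, J, P, O]
Visit C → queue [J, P, O]
Visit J → queue [P, O]
Visit P → queue [O]
Visit O; enqueue R, N → queue [R, N]
Visit R → queue [N]
Visit N → queue []

Visit order: Q, I, H, E, B, M, L, A, K, G, F, D, C, J, P, O, R, N

O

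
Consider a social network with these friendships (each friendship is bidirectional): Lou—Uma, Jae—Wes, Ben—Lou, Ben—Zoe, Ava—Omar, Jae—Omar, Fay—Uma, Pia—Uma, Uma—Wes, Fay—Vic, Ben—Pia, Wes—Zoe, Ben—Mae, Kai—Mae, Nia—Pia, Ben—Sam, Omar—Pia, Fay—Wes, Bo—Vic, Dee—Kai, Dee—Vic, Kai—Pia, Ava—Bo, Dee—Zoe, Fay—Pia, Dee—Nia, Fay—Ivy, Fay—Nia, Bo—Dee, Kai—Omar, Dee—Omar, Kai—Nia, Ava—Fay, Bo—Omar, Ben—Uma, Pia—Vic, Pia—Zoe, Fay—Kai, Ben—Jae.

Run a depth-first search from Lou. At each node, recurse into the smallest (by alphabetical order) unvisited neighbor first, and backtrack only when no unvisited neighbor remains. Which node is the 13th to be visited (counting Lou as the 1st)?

Uma

Visit Lou
Lou → Ben
Ben → Jae
Jae → Omar
Omar → Ava
Ava → Bo
Bo → Dee
Dee → Kai
Kai → Fay
Fay → Ivy
Fay → Nia
Nia → Pia
Pia → Uma
Uma → Wes
Wes → Zoe
Pia → Vic
Kai → Mae
Ben → Sam

Visit order: Lou, Ben, Jae, Omar, Ava, Bo, Dee, Kai, Fay, Ivy, Nia, Pia, Uma, Wes, Zoe, Vic, Mae, Sam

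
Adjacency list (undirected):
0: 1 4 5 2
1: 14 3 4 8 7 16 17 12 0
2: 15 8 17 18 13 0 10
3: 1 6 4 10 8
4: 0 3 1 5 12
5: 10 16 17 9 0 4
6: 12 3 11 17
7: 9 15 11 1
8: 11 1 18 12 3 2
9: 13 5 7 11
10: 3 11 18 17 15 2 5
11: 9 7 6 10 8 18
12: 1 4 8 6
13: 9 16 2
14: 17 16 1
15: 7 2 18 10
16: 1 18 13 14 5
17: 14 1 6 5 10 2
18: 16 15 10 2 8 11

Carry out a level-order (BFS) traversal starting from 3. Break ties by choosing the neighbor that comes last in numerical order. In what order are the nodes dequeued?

3, 10, 8, 6, 4, 1, 18, 17, 15, 11, 5, 2, 12, 0, 16, 14, 7, 9, 13

Visit 3; enqueue 10, 8, 6, 4, 1 → queue [10, 8, 6, 4, 1]
Visit 10; enqueue 18, 17, 15, 11, 5, 2 → queue [8, 6, 4, 1, 18, 17, 15, 11, 5, 2]
Visit 8; enqueue 12 → queue [6, 4, 1, 18, 17, 15, 11, 5, 2, 12]
Visit 6 → queue [4, 1, 18, 17, 15, 11, 5, 2, 12]
Visit 4; enqueue 0 → queue [1, 18, 17, 15, 11, 5, 2, 12, 0]
Visit 1; enqueue 16, 14, 7 → queue [18, 17, 15, 11, 5, 2, 12, 0, 16, 14, 7]
Visit 18 → queue [17, 15, 11, 5, 2, 12, 0, 16, 14, 7]
Visit 17 → queue [15, 11, 5, 2, 12, 0, 16, 14, 7]
Visit 15 → queue [11, 5, 2, 12, 0, 16, 14, 7]
Visit 11; enqueue 9 → queue [5, 2, 12, 0, 16, 14, 7, 9]
Visit 5 → queue [2, 12, 0, 16, 14, 7, 9]
Visit 2; enqueue 13 → queue [12, 0, 16, 14, 7, 9, 13]
Visit 12 → queue [0, 16, 14, 7, 9, 13]
Visit 0 → queue [16, 14, 7, 9, 13]
Visit 16 → queue [14, 7, 9, 13]
Visit 14 → queue [7, 9, 13]
Visit 7 → queue [9, 13]
Visit 9 → queue [13]
Visit 13 → queue []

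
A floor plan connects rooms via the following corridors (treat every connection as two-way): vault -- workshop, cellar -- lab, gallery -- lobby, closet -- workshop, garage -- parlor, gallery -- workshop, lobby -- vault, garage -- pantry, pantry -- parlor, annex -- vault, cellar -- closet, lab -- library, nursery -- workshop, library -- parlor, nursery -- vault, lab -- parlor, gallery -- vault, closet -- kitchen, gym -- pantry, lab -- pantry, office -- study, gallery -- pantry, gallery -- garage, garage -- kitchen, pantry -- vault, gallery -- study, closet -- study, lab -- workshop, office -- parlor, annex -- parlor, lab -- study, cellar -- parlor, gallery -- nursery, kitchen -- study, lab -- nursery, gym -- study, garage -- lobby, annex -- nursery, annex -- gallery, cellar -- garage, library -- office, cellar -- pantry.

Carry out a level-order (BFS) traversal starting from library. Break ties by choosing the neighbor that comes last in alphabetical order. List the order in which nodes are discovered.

Visit library; enqueue parlor, office, lab → queue [parlor, office, lab]
Visit parlor; enqueue pantry, garage, cellar, annex → queue [office, lab, pantry, garage, cellar, annex]
Visit office; enqueue study → queue [lab, pantry, garage, cellar, annex, study]
Visit lab; enqueue workshop, nursery → queue [pantry, garage, cellar, annex, study, workshop, nursery]
Visit pantry; enqueue vault, gym, gallery → queue [garage, cellar, annex, study, workshop, nursery, vault, gym, gallery]
Visit garage; enqueue lobby, kitchen → queue [cellar, annex, study, workshop, nursery, vault, gym, gallery, lobby, kitchen]
Visit cellar; enqueue closet → queue [annex, study, workshop, nursery, vault, gym, gallery, lobby, kitchen, closet]
Visit annex → queue [study, workshop, nursery, vault, gym, gallery, lobby, kitchen, closet]
Visit study → queue [workshop, nursery, vault, gym, gallery, lobby, kitchen, closet]
Visit workshop → queue [nursery, vault, gym, gallery, lobby, kitchen, closet]
Visit nursery → queue [vault, gym, gallery, lobby, kitchen, closet]
Visit vault → queue [gym, gallery, lobby, kitchen, closet]
Visit gym → queue [gallery, lobby, kitchen, closet]
Visit gallery → queue [lobby, kitchen, closet]
Visit lobby → queue [kitchen, closet]
Visit kitchen → queue [closet]
Visit closet → queue []

library → parlor → office → lab → pantry → garage → cellar → annex → study → workshop → nursery → vault → gym → gallery → lobby → kitchen → closet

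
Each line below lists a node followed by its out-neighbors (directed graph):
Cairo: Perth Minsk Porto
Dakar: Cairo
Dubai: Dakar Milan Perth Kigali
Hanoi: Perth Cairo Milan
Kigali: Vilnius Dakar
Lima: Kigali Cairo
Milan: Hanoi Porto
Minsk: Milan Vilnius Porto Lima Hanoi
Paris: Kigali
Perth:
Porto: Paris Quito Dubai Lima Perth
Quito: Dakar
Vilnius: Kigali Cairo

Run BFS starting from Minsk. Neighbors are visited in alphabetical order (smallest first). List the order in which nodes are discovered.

Visit Minsk; enqueue Hanoi, Lima, Milan, Porto, Vilnius → queue [Hanoi, Lima, Milan, Porto, Vilnius]
Visit Hanoi; enqueue Cairo, Perth → queue [Lima, Milan, Porto, Vilnius, Cairo, Perth]
Visit Lima; enqueue Kigali → queue [Milan, Porto, Vilnius, Cairo, Perth, Kigali]
Visit Milan → queue [Porto, Vilnius, Cairo, Perth, Kigali]
Visit Porto; enqueue Dubai, Paris, Quito → queue [Vilnius, Cairo, Perth, Kigali, Dubai, Paris, Quito]
Visit Vilnius → queue [Cairo, Perth, Kigali, Dubai, Paris, Quito]
Visit Cairo → queue [Perth, Kigali, Dubai, Paris, Quito]
Visit Perth → queue [Kigali, Dubai, Paris, Quito]
Visit Kigali; enqueue Dakar → queue [Dubai, Paris, Quito, Dakar]
Visit Dubai → queue [Paris, Quito, Dakar]
Visit Paris → queue [Quito, Dakar]
Visit Quito → queue [Dakar]
Visit Dakar → queue []

Minsk, Hanoi, Lima, Milan, Porto, Vilnius, Cairo, Perth, Kigali, Dubai, Paris, Quito, Dakar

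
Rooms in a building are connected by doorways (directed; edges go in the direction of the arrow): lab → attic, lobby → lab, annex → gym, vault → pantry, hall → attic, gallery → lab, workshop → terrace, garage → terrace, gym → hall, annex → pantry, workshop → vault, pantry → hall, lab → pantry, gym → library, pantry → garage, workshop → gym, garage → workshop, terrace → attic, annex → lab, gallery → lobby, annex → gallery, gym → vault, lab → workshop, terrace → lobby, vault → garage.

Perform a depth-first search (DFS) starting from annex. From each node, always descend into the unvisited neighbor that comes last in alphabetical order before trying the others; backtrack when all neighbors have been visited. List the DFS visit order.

Visit annex
annex → pantry
pantry → hall
hall → attic
pantry → garage
garage → workshop
workshop → vault
workshop → terrace
terrace → lobby
lobby → lab
workshop → gym
gym → library
annex → gallery

annex → pantry → hall → attic → garage → workshop → vault → terrace → lobby → lab → gym → library → gallery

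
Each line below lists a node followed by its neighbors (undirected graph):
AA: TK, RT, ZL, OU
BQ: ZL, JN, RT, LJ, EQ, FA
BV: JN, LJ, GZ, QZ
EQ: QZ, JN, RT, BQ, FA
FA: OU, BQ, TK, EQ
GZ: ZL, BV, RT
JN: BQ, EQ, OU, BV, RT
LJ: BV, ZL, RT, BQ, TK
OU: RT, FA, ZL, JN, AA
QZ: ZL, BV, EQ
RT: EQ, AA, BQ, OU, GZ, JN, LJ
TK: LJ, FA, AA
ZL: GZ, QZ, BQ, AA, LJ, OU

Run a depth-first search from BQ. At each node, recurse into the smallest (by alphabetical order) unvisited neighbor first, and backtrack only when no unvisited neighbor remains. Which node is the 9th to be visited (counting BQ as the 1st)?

Visit BQ
BQ → EQ
EQ → FA
FA → OU
OU → AA
AA → RT
RT → GZ
GZ → BV
BV → JN
BV → LJ
LJ → TK
LJ → ZL
ZL → QZ

Visit order: BQ, EQ, FA, OU, AA, RT, GZ, BV, JN, LJ, TK, ZL, QZ

JN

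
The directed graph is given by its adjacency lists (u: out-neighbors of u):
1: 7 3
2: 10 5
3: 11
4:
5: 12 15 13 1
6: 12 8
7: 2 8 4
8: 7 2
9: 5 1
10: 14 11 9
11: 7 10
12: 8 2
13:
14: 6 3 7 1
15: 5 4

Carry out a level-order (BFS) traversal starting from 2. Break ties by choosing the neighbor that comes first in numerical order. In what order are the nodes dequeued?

Visit 2; enqueue 5, 10 → queue [5, 10]
Visit 5; enqueue 1, 12, 13, 15 → queue [10, 1, 12, 13, 15]
Visit 10; enqueue 9, 11, 14 → queue [1, 12, 13, 15, 9, 11, 14]
Visit 1; enqueue 3, 7 → queue [12, 13, 15, 9, 11, 14, 3, 7]
Visit 12; enqueue 8 → queue [13, 15, 9, 11, 14, 3, 7, 8]
Visit 13 → queue [15, 9, 11, 14, 3, 7, 8]
Visit 15; enqueue 4 → queue [9, 11, 14, 3, 7, 8, 4]
Visit 9 → queue [11, 14, 3, 7, 8, 4]
Visit 11 → queue [14, 3, 7, 8, 4]
Visit 14; enqueue 6 → queue [3, 7, 8, 4, 6]
Visit 3 → queue [7, 8, 4, 6]
Visit 7 → queue [8, 4, 6]
Visit 8 → queue [4, 6]
Visit 4 → queue [6]
Visit 6 → queue []

2, 5, 10, 1, 12, 13, 15, 9, 11, 14, 3, 7, 8, 4, 6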